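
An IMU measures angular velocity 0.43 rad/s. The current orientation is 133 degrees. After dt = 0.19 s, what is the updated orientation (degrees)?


delta_theta = w * dt = 0.43 * 0.19 = 0.0817 rad
= 4.6811 deg
theta_new = 133 + 4.6811 = 137.6811 deg


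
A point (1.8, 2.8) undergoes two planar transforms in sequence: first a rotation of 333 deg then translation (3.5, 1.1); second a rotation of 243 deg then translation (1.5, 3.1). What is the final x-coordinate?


After transform 1:
x1 = cos(333)*1.8 - sin(333)*2.8 + 3.5 = 6.375
y1 = sin(333)*1.8 + cos(333)*2.8 + 1.1 = 2.7776
After transform 2:
x2 = cos(243)*6.375 - sin(243)*2.7776 + 1.5
= 1.0807


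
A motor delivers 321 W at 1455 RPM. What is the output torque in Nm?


omega = 1455 * 2*pi/60 = 152.3672 rad/s
tau = P / omega = 321 / 152.3672
= 2.1068 Nm


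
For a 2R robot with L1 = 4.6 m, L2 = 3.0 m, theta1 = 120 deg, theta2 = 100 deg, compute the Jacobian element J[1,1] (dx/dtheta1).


J[1,1] = -L1*sin(t1) - L2*sin(t1+t2)
= -4.6*sin(120) - 3.0*sin(220)
= -2.0554


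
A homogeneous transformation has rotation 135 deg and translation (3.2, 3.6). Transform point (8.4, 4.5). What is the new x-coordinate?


x' = cos(theta)*px - sin(theta)*py + tx
= -0.7071*8.4 - 0.7071*4.5 + 3.2
= -5.9217


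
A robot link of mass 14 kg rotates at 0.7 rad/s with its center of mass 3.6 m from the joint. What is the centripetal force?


F = m * omega^2 * r
= 14 * 0.7^2 * 3.6
= 14 * 0.49 * 3.6
= 24.696 N


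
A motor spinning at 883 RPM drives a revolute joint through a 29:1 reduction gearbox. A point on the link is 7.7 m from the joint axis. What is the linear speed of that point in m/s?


omega_motor = 883 * 2*pi/60 = 92.4675 rad/s
omega_joint = omega_motor / 29 = 3.1885 rad/s
v = omega_joint * r = 3.1885 * 7.7
= 24.5517 m/s


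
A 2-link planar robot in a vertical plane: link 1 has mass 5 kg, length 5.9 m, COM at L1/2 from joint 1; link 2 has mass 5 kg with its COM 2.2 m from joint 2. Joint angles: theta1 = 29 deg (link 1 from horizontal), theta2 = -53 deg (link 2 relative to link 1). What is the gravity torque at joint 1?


Horizontal distance from joint 1 to link-1 COM:
  x_c1 = (L1/2)*cos(t1) = 2.95 * 0.8746 = 2.5801 m
Horizontal distance from joint 1 to link-2 COM:
  x_c2 = L1*cos(t1) + Lc2*cos(t1+t2)
       = 5.9*0.8746 + 2.2*0.9135 = 7.1701 m
tau1 = m1*g*x_c1 + m2*g*x_c2
     = 5*9.81*2.5801 + 5*9.81*7.1701
     = 126.5553 + 351.6913
     = 478.2465 Nm


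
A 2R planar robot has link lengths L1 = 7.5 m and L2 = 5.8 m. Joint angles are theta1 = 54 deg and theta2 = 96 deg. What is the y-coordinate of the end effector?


Convert angles to radians: theta1 = 0.9425, theta2 = 1.6755
y = L1*sin(theta1) + L2*sin(theta1+theta2)
y = 6.0676 + 2.9
y = 8.9676


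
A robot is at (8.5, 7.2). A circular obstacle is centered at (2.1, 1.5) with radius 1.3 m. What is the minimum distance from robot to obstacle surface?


center_dist = sqrt((8.5-2.1)^2 + (7.2-1.5)^2)
= sqrt(40.96 + 32.49)
= 8.5703
min_dist = center_dist - radius = 8.5703 - 1.3 = 7.2703 m


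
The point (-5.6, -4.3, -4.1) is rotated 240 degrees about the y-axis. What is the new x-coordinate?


Rotation about y-axis: x' = x*cos(theta) + z*sin(theta)
= -5.6 * -0.5 + -4.1 * -0.866
= 6.3507


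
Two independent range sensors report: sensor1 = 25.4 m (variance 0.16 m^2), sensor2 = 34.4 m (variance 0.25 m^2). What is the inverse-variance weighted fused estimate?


w1 = (1/var1) / (1/var1 + 1/var2)
   = 6.25 / (6.25 + 4.0) = 0.6098
w2 = 1 - w1 = 0.3902
fused = w1*s1 + w2*s2 = 15.4878 + 13.4244
= 28.9122 m


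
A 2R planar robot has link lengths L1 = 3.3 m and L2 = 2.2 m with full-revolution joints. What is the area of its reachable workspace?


r_max = L1 + L2 = 5.5 m
r_min = |L1 - L2| = 1.1 m
Area = pi*(r_max^2 - r_min^2)
= pi*(30.25 - 1.21)
= pi * 29.04
= 91.2319 m^2


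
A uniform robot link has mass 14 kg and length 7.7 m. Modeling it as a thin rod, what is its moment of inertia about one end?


I = (1/3) * m * L^2
= (1/3) * 14 * 7.7^2
= 0.333333 * 14 * 59.29
= 276.6867 kg*m^2


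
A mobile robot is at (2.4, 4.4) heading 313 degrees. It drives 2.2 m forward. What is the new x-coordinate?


x_new = x0 + d*cos(theta)
= 2.4 + 2.2*cos(313)
= 2.4 + 1.5004
= 3.9004


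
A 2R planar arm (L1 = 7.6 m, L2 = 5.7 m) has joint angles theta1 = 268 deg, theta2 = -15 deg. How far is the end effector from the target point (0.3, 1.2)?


End effector via forward kinematics:
x = L1*cos(t1) + L2*cos(t1+t2) = -1.9318
y = L1*sin(t1) + L2*sin(t1+t2) = -13.0463
Distance to target:
d = sqrt((0.3 - -1.9318)^2 + (1.2 - -13.0463)^2)
= sqrt(4.9807 + 202.9573)
= 14.4201 m


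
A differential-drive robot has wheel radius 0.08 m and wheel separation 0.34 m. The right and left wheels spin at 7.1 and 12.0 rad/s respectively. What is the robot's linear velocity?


vR = r*wR = 0.08*7.1 = 0.568 m/s
vL = r*wL = 0.08*12.0 = 0.96 m/s
v = (vR+vL)/2 = 0.764 m/s
omega = (vR-vL)/L = -1.1529 rad/s
linear velocity = 0.764 m/s


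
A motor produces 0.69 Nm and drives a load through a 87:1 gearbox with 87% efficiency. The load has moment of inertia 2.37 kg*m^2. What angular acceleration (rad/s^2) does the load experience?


tau_out = tau_motor * N * eta
= 0.69 * 87 * 0.87 = 52.2261 Nm
alpha = tau_out / I = 52.2261 / 2.37
= 22.0363 rad/s^2


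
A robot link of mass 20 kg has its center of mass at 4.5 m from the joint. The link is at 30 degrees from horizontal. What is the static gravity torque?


tau = m*g*L*cos(angle)
= 20 * 9.81 * 4.5 * cos(30 deg)
= 20 * 9.81 * 4.5 * 0.866
= 764.6138 Nm


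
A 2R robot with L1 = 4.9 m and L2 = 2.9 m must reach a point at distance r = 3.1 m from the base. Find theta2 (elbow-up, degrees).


cos(theta2) = (r^2 - L1^2 - L2^2) / (2*L1*L2)
cos(theta2) = (9.61 - 24.01 - 8.41) / 28.42
cos(theta2) = -0.802604
theta2 = 143.3795 degrees


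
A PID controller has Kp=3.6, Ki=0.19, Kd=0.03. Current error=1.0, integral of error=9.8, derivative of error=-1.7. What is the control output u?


u = Kp*e + Ki*int(e) + Kd*de/dt
= 3.6*1.0 + 0.19*9.8 + 0.03*(-1.7)
= 3.6 + 1.862 + -0.051
= 5.411


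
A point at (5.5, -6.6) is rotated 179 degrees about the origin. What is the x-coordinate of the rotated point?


x' = x*cos(theta) - y*sin(theta)
cos(179 deg) = -0.9998, sin(179 deg) = 0.0175
x' = 5.5 * -0.9998 - -6.6 * 0.0175
= -5.4992 - -0.1152
= -5.384


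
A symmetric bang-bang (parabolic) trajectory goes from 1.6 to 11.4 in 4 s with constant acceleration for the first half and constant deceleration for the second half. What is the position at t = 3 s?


Symmetric rest-to-rest: each phase covers (pf-p0)/2 in time T/2. 0.5*a*(T/2)^2 = (pf-p0)/2 => a = 4*(pf-p0)/T^2
a = 4*(11.4-1.6)/4^2 = 2.45
t = 3 is in the deceleration phase (t > T/2).
p = pf - 0.5*a*(T-t)^2 = 11.4 - 0.5*2.45*1^2
= 10.175


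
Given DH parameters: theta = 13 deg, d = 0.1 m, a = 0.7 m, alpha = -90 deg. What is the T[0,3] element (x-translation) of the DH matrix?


T[0,3] = a * cos(theta)
= 0.7 * cos(13 deg)
= 0.7 * 0.9744
= 0.6821


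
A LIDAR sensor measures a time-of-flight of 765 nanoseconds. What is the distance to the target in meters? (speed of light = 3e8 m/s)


tof = 765 ns = 7.65e-07 s
dist = c * tof / 2
= 3e8 * 7.65e-07 / 2
= 114.75 m


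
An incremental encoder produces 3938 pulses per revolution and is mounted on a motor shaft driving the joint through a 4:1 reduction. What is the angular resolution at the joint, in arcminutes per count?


counts per rev = 3938
effective counts at joint = 3938 * 4 = 15752
resolution = 360*60 / 15752
= 1.3713 arcmin/count


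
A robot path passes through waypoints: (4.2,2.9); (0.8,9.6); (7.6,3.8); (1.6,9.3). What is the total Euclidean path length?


Segment lengths:
  seg1 = sqrt((-3.4)^2 + (6.7)^2) = 7.5133
  seg2 = sqrt((6.8)^2 + (-5.8)^2) = 8.9376
  seg3 = sqrt((-6.0)^2 + (5.5)^2) = 8.1394
Total = 24.5903


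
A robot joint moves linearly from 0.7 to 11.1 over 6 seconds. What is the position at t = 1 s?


s = t/T = 1/6 = 0.1667
p(t) = p0 + (pf-p0)*s
= 0.7 + (11.1 - 0.7) * 0.1667
= 2.4333


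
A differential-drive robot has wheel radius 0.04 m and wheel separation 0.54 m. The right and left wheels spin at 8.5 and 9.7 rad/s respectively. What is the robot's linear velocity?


vR = r*wR = 0.04*8.5 = 0.34 m/s
vL = r*wL = 0.04*9.7 = 0.388 m/s
v = (vR+vL)/2 = 0.364 m/s
omega = (vR-vL)/L = -0.0889 rad/s
linear velocity = 0.364 m/s


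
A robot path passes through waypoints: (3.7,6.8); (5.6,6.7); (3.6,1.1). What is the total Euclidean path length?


Segment lengths:
  seg1 = sqrt((1.9)^2 + (-0.1)^2) = 1.9026
  seg2 = sqrt((-2.0)^2 + (-5.6)^2) = 5.9464
Total = 7.8491


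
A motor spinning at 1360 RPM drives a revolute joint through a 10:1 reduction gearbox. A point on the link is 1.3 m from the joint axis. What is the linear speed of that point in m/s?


omega_motor = 1360 * 2*pi/60 = 142.4189 rad/s
omega_joint = omega_motor / 10 = 14.2419 rad/s
v = omega_joint * r = 14.2419 * 1.3
= 18.5145 m/s


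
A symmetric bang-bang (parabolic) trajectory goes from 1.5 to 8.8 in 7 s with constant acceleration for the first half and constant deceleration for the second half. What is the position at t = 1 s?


Symmetric rest-to-rest: each phase covers (pf-p0)/2 in time T/2. 0.5*a*(T/2)^2 = (pf-p0)/2 => a = 4*(pf-p0)/T^2
a = 4*(8.8-1.5)/7^2 = 0.5959
t = 1 is in the acceleration phase (t <= T/2).
p = p0 + 0.5*a*t^2 = 1.5 + 0.5*0.5959*1^2
= 1.798


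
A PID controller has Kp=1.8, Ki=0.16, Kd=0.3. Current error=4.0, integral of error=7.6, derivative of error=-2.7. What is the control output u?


u = Kp*e + Ki*int(e) + Kd*de/dt
= 1.8*4.0 + 0.16*7.6 + 0.3*(-2.7)
= 7.2 + 1.216 + -0.81
= 7.606


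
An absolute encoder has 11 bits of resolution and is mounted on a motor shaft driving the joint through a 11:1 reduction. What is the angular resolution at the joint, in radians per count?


counts = 2^11 = 2048
effective counts at joint = 2048 * 11 = 22528
resolution = 2*pi / 22528
= 2.7891e-04 rad/count


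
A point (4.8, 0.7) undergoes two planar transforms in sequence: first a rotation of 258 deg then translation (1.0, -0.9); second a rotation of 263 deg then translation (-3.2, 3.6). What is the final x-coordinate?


After transform 1:
x1 = cos(258)*4.8 - sin(258)*0.7 + 1.0 = 0.6867
y1 = sin(258)*4.8 + cos(258)*0.7 + -0.9 = -5.7406
After transform 2:
x2 = cos(263)*0.6867 - sin(263)*-5.7406 + -3.2
= -8.9815


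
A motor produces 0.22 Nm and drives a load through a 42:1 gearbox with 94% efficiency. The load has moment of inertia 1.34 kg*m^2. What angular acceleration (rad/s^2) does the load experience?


tau_out = tau_motor * N * eta
= 0.22 * 42 * 0.94 = 8.6856 Nm
alpha = tau_out / I = 8.6856 / 1.34
= 6.4818 rad/s^2


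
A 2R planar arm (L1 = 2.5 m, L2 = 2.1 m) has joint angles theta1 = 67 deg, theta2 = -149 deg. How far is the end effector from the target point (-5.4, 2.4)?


End effector via forward kinematics:
x = L1*cos(t1) + L2*cos(t1+t2) = 1.2691
y = L1*sin(t1) + L2*sin(t1+t2) = 0.2217
Distance to target:
d = sqrt((-5.4 - 1.2691)^2 + (2.4 - 0.2217)^2)
= sqrt(44.4768 + 4.745)
= 7.0158 m


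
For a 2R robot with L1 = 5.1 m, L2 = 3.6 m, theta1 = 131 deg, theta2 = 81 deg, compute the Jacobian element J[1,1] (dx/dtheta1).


J[1,1] = -L1*sin(t1) - L2*sin(t1+t2)
= -5.1*sin(131) - 3.6*sin(212)
= -1.9413


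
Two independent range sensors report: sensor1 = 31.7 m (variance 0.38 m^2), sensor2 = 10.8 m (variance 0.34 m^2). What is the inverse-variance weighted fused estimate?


w1 = (1/var1) / (1/var1 + 1/var2)
   = 2.6316 / (2.6316 + 2.9412) = 0.4722
w2 = 1 - w1 = 0.5278
fused = w1*s1 + w2*s2 = 14.9694 + 5.7
= 20.6694 m


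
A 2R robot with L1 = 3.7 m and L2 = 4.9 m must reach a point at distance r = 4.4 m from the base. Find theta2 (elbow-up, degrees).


cos(theta2) = (r^2 - L1^2 - L2^2) / (2*L1*L2)
cos(theta2) = (19.36 - 13.69 - 24.01) / 36.26
cos(theta2) = -0.505792
theta2 = 120.3839 degrees


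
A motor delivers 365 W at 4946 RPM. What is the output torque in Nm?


omega = 4946 * 2*pi/60 = 517.9439 rad/s
tau = P / omega = 365 / 517.9439
= 0.7047 Nm


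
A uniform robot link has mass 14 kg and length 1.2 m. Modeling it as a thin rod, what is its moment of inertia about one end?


I = (1/3) * m * L^2
= (1/3) * 14 * 1.2^2
= 0.333333 * 14 * 1.44
= 6.72 kg*m^2


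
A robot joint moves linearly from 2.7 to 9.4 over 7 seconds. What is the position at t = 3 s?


s = t/T = 3/7 = 0.4286
p(t) = p0 + (pf-p0)*s
= 2.7 + (9.4 - 2.7) * 0.4286
= 5.5714


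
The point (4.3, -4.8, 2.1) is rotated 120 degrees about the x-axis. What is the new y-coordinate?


Rotation about x-axis: y' = y*cos(theta) - z*sin(theta)
= -4.8 * -0.5 - 2.1 * 0.866
= 0.5813


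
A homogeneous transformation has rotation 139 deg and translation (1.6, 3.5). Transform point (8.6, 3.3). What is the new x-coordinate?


x' = cos(theta)*px - sin(theta)*py + tx
= -0.7547*8.6 - 0.6561*3.3 + 1.6
= -7.0555


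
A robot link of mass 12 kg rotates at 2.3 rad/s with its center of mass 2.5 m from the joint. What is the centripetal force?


F = m * omega^2 * r
= 12 * 2.3^2 * 2.5
= 12 * 5.29 * 2.5
= 158.7 N


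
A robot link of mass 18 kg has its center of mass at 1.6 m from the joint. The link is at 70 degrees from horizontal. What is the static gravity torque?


tau = m*g*L*cos(angle)
= 18 * 9.81 * 1.6 * cos(70 deg)
= 18 * 9.81 * 1.6 * 0.342
= 96.6303 Nm


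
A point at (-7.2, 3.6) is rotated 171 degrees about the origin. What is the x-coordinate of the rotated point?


x' = x*cos(theta) - y*sin(theta)
cos(171 deg) = -0.9877, sin(171 deg) = 0.1564
x' = -7.2 * -0.9877 - 3.6 * 0.1564
= 7.1114 - 0.5632
= 6.5482


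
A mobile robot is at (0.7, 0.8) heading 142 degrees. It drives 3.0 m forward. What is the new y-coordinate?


y_new = y0 + d*sin(theta)
= 0.8 + 3.0*sin(142)
= 0.8 + 1.847
= 2.647


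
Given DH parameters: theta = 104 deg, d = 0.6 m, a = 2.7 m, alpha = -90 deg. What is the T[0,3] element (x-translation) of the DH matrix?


T[0,3] = a * cos(theta)
= 2.7 * cos(104 deg)
= 2.7 * -0.2419
= -0.6532


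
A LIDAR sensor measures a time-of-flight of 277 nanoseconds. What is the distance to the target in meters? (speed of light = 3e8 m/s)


tof = 277 ns = 2.77e-07 s
dist = c * tof / 2
= 3e8 * 2.77e-07 / 2
= 41.55 m


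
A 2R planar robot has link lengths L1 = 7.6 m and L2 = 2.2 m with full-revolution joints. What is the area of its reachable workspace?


r_max = L1 + L2 = 9.8 m
r_min = |L1 - L2| = 5.4 m
Area = pi*(r_max^2 - r_min^2)
= pi*(96.04 - 29.16)
= pi * 66.88
= 210.1097 m^2


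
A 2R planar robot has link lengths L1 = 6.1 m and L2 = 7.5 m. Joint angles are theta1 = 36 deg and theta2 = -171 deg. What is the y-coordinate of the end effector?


Convert angles to radians: theta1 = 0.6283, theta2 = -2.9845
y = L1*sin(theta1) + L2*sin(theta1+theta2)
y = 3.5855 + -5.3033
y = -1.7178


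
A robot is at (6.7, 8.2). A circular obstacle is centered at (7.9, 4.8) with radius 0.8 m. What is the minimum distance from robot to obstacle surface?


center_dist = sqrt((6.7-7.9)^2 + (8.2-4.8)^2)
= sqrt(1.44 + 11.56)
= 3.6056
min_dist = center_dist - radius = 3.6056 - 0.8 = 2.8056 m


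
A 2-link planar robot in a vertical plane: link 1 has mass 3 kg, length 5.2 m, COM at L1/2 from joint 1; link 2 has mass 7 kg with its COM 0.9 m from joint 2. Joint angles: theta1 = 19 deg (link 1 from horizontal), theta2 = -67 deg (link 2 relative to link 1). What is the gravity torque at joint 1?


Horizontal distance from joint 1 to link-1 COM:
  x_c1 = (L1/2)*cos(t1) = 2.6 * 0.9455 = 2.4583 m
Horizontal distance from joint 1 to link-2 COM:
  x_c2 = L1*cos(t1) + Lc2*cos(t1+t2)
       = 5.2*0.9455 + 0.9*0.6691 = 5.5189 m
tau1 = m1*g*x_c1 + m2*g*x_c2
     = 3*9.81*2.4583 + 7*9.81*5.5189
     = 72.3492 + 378.9838
     = 451.333 Nm


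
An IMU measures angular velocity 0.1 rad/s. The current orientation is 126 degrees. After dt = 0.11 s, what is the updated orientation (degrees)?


delta_theta = w * dt = 0.1 * 0.11 = 0.011 rad
= 0.6303 deg
theta_new = 126 + 0.6303 = 126.6303 deg


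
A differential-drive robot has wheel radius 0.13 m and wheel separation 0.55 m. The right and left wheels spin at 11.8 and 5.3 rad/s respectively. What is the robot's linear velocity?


vR = r*wR = 0.13*11.8 = 1.534 m/s
vL = r*wL = 0.13*5.3 = 0.689 m/s
v = (vR+vL)/2 = 1.1115 m/s
omega = (vR-vL)/L = 1.5364 rad/s
linear velocity = 1.1115 m/s


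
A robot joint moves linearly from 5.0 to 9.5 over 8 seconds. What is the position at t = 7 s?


s = t/T = 7/8 = 0.875
p(t) = p0 + (pf-p0)*s
= 5.0 + (9.5 - 5.0) * 0.875
= 8.9375


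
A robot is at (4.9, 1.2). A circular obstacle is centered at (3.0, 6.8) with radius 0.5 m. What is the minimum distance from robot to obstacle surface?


center_dist = sqrt((4.9-3.0)^2 + (1.2-6.8)^2)
= sqrt(3.61 + 31.36)
= 5.9135
min_dist = center_dist - radius = 5.9135 - 0.5 = 5.4135 m


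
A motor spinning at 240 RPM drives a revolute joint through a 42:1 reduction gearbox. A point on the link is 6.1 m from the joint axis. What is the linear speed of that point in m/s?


omega_motor = 240 * 2*pi/60 = 25.1327 rad/s
omega_joint = omega_motor / 42 = 0.5984 rad/s
v = omega_joint * r = 0.5984 * 6.1
= 3.6502 m/s


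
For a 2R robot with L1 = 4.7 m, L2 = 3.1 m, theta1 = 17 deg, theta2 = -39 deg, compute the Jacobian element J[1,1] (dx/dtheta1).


J[1,1] = -L1*sin(t1) - L2*sin(t1+t2)
= -4.7*sin(17) - 3.1*sin(-22)
= -0.2129


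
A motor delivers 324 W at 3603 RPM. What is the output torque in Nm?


omega = 3603 * 2*pi/60 = 377.3053 rad/s
tau = P / omega = 324 / 377.3053
= 0.8587 Nm


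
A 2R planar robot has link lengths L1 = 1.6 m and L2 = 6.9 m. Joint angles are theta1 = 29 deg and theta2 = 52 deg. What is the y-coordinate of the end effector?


Convert angles to radians: theta1 = 0.5061, theta2 = 0.9076
y = L1*sin(theta1) + L2*sin(theta1+theta2)
y = 0.7757 + 6.815
y = 7.5907


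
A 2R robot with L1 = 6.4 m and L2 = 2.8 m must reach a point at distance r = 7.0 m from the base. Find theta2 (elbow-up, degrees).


cos(theta2) = (r^2 - L1^2 - L2^2) / (2*L1*L2)
cos(theta2) = (49.0 - 40.96 - 7.84) / 35.84
cos(theta2) = 0.00558
theta2 = 89.6803 degrees


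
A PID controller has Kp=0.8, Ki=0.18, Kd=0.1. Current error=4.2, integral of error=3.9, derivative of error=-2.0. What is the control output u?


u = Kp*e + Ki*int(e) + Kd*de/dt
= 0.8*4.2 + 0.18*3.9 + 0.1*(-2.0)
= 3.36 + 0.702 + -0.2
= 3.862


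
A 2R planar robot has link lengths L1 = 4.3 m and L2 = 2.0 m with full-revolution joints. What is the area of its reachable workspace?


r_max = L1 + L2 = 6.3 m
r_min = |L1 - L2| = 2.3 m
Area = pi*(r_max^2 - r_min^2)
= pi*(39.69 - 5.29)
= pi * 34.4
= 108.0708 m^2


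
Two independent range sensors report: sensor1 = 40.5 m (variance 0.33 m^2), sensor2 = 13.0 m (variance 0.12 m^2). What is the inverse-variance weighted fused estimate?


w1 = (1/var1) / (1/var1 + 1/var2)
   = 3.0303 / (3.0303 + 8.3333) = 0.2667
w2 = 1 - w1 = 0.7333
fused = w1*s1 + w2*s2 = 10.8 + 9.5333
= 20.3333 m


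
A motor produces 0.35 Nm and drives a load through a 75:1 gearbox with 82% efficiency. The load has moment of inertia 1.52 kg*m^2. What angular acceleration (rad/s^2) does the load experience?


tau_out = tau_motor * N * eta
= 0.35 * 75 * 0.82 = 21.525 Nm
alpha = tau_out / I = 21.525 / 1.52
= 14.1612 rad/s^2


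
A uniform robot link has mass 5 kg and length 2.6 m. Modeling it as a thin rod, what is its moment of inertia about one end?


I = (1/3) * m * L^2
= (1/3) * 5 * 2.6^2
= 0.333333 * 5 * 6.76
= 11.2667 kg*m^2


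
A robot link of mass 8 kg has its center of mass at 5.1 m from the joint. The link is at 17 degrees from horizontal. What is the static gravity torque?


tau = m*g*L*cos(angle)
= 8 * 9.81 * 5.1 * cos(17 deg)
= 8 * 9.81 * 5.1 * 0.9563
= 382.7591 Nm


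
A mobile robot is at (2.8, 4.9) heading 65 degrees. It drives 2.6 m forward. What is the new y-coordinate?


y_new = y0 + d*sin(theta)
= 4.9 + 2.6*sin(65)
= 4.9 + 2.3564
= 7.2564


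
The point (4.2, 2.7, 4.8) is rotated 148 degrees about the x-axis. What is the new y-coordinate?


Rotation about x-axis: y' = y*cos(theta) - z*sin(theta)
= 2.7 * -0.848 - 4.8 * 0.5299
= -4.8333


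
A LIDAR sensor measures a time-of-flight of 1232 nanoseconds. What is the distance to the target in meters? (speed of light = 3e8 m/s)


tof = 1232 ns = 1.232e-06 s
dist = c * tof / 2
= 3e8 * 1.232e-06 / 2
= 184.8 m


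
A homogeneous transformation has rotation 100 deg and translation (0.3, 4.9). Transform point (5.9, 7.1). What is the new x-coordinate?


x' = cos(theta)*px - sin(theta)*py + tx
= -0.1736*5.9 - 0.9848*7.1 + 0.3
= -7.7167


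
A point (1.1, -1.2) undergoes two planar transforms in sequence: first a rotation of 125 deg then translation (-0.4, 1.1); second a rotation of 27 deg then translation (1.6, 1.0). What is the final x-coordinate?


After transform 1:
x1 = cos(125)*1.1 - sin(125)*-1.2 + -0.4 = -0.048
y1 = sin(125)*1.1 + cos(125)*-1.2 + 1.1 = 2.6894
After transform 2:
x2 = cos(27)*-0.048 - sin(27)*2.6894 + 1.6
= 0.3363


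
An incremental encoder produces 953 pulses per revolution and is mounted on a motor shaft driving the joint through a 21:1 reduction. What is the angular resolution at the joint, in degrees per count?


counts per rev = 953
effective counts at joint = 953 * 21 = 20013
resolution = 360 / 20013
= 0.018 deg/count


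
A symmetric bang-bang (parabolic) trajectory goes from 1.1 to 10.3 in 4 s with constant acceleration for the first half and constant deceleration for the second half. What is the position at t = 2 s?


Symmetric rest-to-rest: each phase covers (pf-p0)/2 in time T/2. 0.5*a*(T/2)^2 = (pf-p0)/2 => a = 4*(pf-p0)/T^2
a = 4*(10.3-1.1)/4^2 = 2.3
t = 2 is in the acceleration phase (t <= T/2).
p = p0 + 0.5*a*t^2 = 1.1 + 0.5*2.3*2^2
= 5.7


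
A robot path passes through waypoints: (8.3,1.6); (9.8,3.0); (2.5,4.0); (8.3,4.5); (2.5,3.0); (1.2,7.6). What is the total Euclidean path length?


Segment lengths:
  seg1 = sqrt((1.5)^2 + (1.4)^2) = 2.0518
  seg2 = sqrt((-7.3)^2 + (1.0)^2) = 7.3682
  seg3 = sqrt((5.8)^2 + (0.5)^2) = 5.8215
  seg4 = sqrt((-5.8)^2 + (-1.5)^2) = 5.9908
  seg5 = sqrt((-1.3)^2 + (4.6)^2) = 4.7802
Total = 26.0125


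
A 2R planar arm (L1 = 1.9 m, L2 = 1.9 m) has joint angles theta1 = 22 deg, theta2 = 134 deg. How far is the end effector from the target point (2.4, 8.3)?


End effector via forward kinematics:
x = L1*cos(t1) + L2*cos(t1+t2) = 0.0259
y = L1*sin(t1) + L2*sin(t1+t2) = 1.4846
Distance to target:
d = sqrt((2.4 - 0.0259)^2 + (8.3 - 1.4846)^2)
= sqrt(5.6363 + 46.4503)
= 7.2171 m


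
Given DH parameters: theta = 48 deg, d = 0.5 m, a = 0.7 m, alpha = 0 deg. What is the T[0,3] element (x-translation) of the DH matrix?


T[0,3] = a * cos(theta)
= 0.7 * cos(48 deg)
= 0.7 * 0.6691
= 0.4684


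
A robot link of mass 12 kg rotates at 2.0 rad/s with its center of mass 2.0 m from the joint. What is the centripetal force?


F = m * omega^2 * r
= 12 * 2.0^2 * 2.0
= 12 * 4.0 * 2.0
= 96.0 N


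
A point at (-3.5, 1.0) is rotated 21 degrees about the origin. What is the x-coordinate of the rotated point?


x' = x*cos(theta) - y*sin(theta)
cos(21 deg) = 0.9336, sin(21 deg) = 0.3584
x' = -3.5 * 0.9336 - 1.0 * 0.3584
= -3.2675 - 0.3584
= -3.6259


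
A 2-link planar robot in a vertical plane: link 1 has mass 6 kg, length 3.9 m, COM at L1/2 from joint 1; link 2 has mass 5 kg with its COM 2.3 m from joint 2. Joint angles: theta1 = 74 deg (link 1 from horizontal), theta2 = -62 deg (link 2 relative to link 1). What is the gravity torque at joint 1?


Horizontal distance from joint 1 to link-1 COM:
  x_c1 = (L1/2)*cos(t1) = 1.95 * 0.2756 = 0.5375 m
Horizontal distance from joint 1 to link-2 COM:
  x_c2 = L1*cos(t1) + Lc2*cos(t1+t2)
       = 3.9*0.2756 + 2.3*0.9781 = 3.3247 m
tau1 = m1*g*x_c1 + m2*g*x_c2
     = 6*9.81*0.5375 + 5*9.81*3.3247
     = 31.6368 + 163.0778
     = 194.7146 Nm


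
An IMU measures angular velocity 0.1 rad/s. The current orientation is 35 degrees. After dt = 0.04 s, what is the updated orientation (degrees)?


delta_theta = w * dt = 0.1 * 0.04 = 0.004 rad
= 0.2292 deg
theta_new = 35 + 0.2292 = 35.2292 deg


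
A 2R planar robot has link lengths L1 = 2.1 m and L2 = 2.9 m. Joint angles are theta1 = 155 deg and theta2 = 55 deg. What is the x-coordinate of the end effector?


Convert angles to radians: theta1 = 2.7053, theta2 = 0.9599
x = L1*cos(theta1) + L2*cos(theta1+theta2)
x = -1.9032 + -2.5115
x = -4.4147


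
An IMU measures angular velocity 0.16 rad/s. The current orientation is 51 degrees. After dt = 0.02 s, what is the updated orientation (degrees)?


delta_theta = w * dt = 0.16 * 0.02 = 0.0032 rad
= 0.1833 deg
theta_new = 51 + 0.1833 = 51.1833 deg


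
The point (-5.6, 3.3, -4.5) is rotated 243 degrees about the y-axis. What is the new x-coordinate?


Rotation about y-axis: x' = x*cos(theta) + z*sin(theta)
= -5.6 * -0.454 + -4.5 * -0.891
= 6.5519


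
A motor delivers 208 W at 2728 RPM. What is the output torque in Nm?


omega = 2728 * 2*pi/60 = 285.6755 rad/s
tau = P / omega = 208 / 285.6755
= 0.7281 Nm


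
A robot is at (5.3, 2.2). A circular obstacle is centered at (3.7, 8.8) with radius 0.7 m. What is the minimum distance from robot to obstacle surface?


center_dist = sqrt((5.3-3.7)^2 + (2.2-8.8)^2)
= sqrt(2.56 + 43.56)
= 6.7912
min_dist = center_dist - radius = 6.7912 - 0.7 = 6.0912 m


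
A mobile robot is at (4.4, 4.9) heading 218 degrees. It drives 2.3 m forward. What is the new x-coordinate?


x_new = x0 + d*cos(theta)
= 4.4 + 2.3*cos(218)
= 4.4 + -1.8124
= 2.5876


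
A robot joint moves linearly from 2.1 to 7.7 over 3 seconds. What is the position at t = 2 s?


s = t/T = 2/3 = 0.6667
p(t) = p0 + (pf-p0)*s
= 2.1 + (7.7 - 2.1) * 0.6667
= 5.8333


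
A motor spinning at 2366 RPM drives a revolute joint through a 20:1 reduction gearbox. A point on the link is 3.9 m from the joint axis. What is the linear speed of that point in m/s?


omega_motor = 2366 * 2*pi/60 = 247.7669 rad/s
omega_joint = omega_motor / 20 = 12.3883 rad/s
v = omega_joint * r = 12.3883 * 3.9
= 48.3146 m/s


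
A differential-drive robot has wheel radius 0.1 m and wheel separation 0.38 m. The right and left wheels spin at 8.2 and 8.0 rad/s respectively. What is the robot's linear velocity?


vR = r*wR = 0.1*8.2 = 0.82 m/s
vL = r*wL = 0.1*8.0 = 0.8 m/s
v = (vR+vL)/2 = 0.81 m/s
omega = (vR-vL)/L = 0.0526 rad/s
linear velocity = 0.81 m/s


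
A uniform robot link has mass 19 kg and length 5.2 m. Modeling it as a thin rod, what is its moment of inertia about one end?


I = (1/3) * m * L^2
= (1/3) * 19 * 5.2^2
= 0.333333 * 19 * 27.04
= 171.2533 kg*m^2


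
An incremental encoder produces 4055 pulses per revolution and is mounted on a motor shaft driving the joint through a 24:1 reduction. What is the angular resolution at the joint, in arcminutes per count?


counts per rev = 4055
effective counts at joint = 4055 * 24 = 97320
resolution = 360*60 / 97320
= 0.2219 arcmin/count


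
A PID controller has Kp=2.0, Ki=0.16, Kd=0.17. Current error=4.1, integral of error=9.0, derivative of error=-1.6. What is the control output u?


u = Kp*e + Ki*int(e) + Kd*de/dt
= 2.0*4.1 + 0.16*9.0 + 0.17*(-1.6)
= 8.2 + 1.44 + -0.272
= 9.368


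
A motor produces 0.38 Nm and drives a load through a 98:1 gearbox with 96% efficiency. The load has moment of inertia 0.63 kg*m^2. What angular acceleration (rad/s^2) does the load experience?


tau_out = tau_motor * N * eta
= 0.38 * 98 * 0.96 = 35.7504 Nm
alpha = tau_out / I = 35.7504 / 0.63
= 56.7467 rad/s^2


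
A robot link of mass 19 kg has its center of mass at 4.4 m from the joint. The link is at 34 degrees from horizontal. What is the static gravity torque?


tau = m*g*L*cos(angle)
= 19 * 9.81 * 4.4 * cos(34 deg)
= 19 * 9.81 * 4.4 * 0.829
= 679.907 Nm


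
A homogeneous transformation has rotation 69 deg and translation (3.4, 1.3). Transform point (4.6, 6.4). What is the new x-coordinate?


x' = cos(theta)*px - sin(theta)*py + tx
= 0.3584*4.6 - 0.9336*6.4 + 3.4
= -0.9264


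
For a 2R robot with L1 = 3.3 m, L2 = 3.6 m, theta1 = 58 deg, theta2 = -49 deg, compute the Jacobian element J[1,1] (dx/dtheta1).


J[1,1] = -L1*sin(t1) - L2*sin(t1+t2)
= -3.3*sin(58) - 3.6*sin(9)
= -3.3617


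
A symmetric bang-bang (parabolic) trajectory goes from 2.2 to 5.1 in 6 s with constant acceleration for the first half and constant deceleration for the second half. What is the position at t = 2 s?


Symmetric rest-to-rest: each phase covers (pf-p0)/2 in time T/2. 0.5*a*(T/2)^2 = (pf-p0)/2 => a = 4*(pf-p0)/T^2
a = 4*(5.1-2.2)/6^2 = 0.3222
t = 2 is in the acceleration phase (t <= T/2).
p = p0 + 0.5*a*t^2 = 2.2 + 0.5*0.3222*2^2
= 2.8444


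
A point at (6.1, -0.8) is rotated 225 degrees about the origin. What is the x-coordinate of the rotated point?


x' = x*cos(theta) - y*sin(theta)
cos(225 deg) = -0.7071, sin(225 deg) = -0.7071
x' = 6.1 * -0.7071 - -0.8 * -0.7071
= -4.3134 - 0.5657
= -4.879


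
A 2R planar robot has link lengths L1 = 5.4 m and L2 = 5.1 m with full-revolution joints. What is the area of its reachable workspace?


r_max = L1 + L2 = 10.5 m
r_min = |L1 - L2| = 0.3 m
Area = pi*(r_max^2 - r_min^2)
= pi*(110.25 - 0.09)
= pi * 110.16
= 346.0778 m^2


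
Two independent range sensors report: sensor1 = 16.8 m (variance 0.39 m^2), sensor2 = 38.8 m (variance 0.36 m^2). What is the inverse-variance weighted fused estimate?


w1 = (1/var1) / (1/var1 + 1/var2)
   = 2.5641 / (2.5641 + 2.7778) = 0.48
w2 = 1 - w1 = 0.52
fused = w1*s1 + w2*s2 = 8.064 + 20.176
= 28.24 m


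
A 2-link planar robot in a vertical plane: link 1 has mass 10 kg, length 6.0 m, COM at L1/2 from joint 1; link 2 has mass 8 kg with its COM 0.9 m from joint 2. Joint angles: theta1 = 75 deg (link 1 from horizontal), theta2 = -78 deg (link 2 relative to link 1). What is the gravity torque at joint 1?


Horizontal distance from joint 1 to link-1 COM:
  x_c1 = (L1/2)*cos(t1) = 3.0 * 0.2588 = 0.7765 m
Horizontal distance from joint 1 to link-2 COM:
  x_c2 = L1*cos(t1) + Lc2*cos(t1+t2)
       = 6.0*0.2588 + 0.9*0.9986 = 2.4517 m
tau1 = m1*g*x_c1 + m2*g*x_c2
     = 10*9.81*0.7765 + 8*9.81*2.4517
     = 76.1704 + 192.4079
     = 268.5784 Nm


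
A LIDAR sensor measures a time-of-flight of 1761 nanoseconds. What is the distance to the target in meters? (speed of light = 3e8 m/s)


tof = 1761 ns = 1.761e-06 s
dist = c * tof / 2
= 3e8 * 1.761e-06 / 2
= 264.15 m


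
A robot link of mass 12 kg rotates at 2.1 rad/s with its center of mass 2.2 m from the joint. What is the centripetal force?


F = m * omega^2 * r
= 12 * 2.1^2 * 2.2
= 12 * 4.41 * 2.2
= 116.424 N


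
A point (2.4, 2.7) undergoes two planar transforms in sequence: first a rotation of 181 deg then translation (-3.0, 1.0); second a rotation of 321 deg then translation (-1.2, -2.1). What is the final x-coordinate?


After transform 1:
x1 = cos(181)*2.4 - sin(181)*2.7 + -3.0 = -5.3525
y1 = sin(181)*2.4 + cos(181)*2.7 + 1.0 = -1.7415
After transform 2:
x2 = cos(321)*-5.3525 - sin(321)*-1.7415 + -1.2
= -6.4556


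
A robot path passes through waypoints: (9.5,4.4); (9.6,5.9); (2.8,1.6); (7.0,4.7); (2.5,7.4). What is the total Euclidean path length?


Segment lengths:
  seg1 = sqrt((0.1)^2 + (1.5)^2) = 1.5033
  seg2 = sqrt((-6.8)^2 + (-4.3)^2) = 8.0455
  seg3 = sqrt((4.2)^2 + (3.1)^2) = 5.2202
  seg4 = sqrt((-4.5)^2 + (2.7)^2) = 5.2479
Total = 20.0168


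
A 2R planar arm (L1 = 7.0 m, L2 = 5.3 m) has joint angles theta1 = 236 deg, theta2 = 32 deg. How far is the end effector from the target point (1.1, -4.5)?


End effector via forward kinematics:
x = L1*cos(t1) + L2*cos(t1+t2) = -4.0993
y = L1*sin(t1) + L2*sin(t1+t2) = -11.1
Distance to target:
d = sqrt((1.1 - -4.0993)^2 + (-4.5 - -11.1)^2)
= sqrt(27.0329 + 43.5605)
= 8.402 m


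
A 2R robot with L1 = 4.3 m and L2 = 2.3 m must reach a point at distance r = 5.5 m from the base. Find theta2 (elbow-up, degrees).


cos(theta2) = (r^2 - L1^2 - L2^2) / (2*L1*L2)
cos(theta2) = (30.25 - 18.49 - 5.29) / 19.78
cos(theta2) = 0.327098
theta2 = 70.9073 degrees


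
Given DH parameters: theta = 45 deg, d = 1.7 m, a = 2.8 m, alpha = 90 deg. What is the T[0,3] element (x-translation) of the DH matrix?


T[0,3] = a * cos(theta)
= 2.8 * cos(45 deg)
= 2.8 * 0.7071
= 1.9799


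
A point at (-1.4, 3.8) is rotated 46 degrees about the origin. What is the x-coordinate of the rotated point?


x' = x*cos(theta) - y*sin(theta)
cos(46 deg) = 0.6947, sin(46 deg) = 0.7193
x' = -1.4 * 0.6947 - 3.8 * 0.7193
= -0.9725 - 2.7335
= -3.706


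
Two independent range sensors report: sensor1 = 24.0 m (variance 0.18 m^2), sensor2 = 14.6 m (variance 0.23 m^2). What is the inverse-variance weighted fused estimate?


w1 = (1/var1) / (1/var1 + 1/var2)
   = 5.5556 / (5.5556 + 4.3478) = 0.561
w2 = 1 - w1 = 0.439
fused = w1*s1 + w2*s2 = 13.4634 + 6.4098
= 19.8732 m


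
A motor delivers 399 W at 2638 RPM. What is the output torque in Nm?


omega = 2638 * 2*pi/60 = 276.2507 rad/s
tau = P / omega = 399 / 276.2507
= 1.4443 Nm


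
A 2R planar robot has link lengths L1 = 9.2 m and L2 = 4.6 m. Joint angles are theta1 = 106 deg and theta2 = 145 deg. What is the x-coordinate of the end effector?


Convert angles to radians: theta1 = 1.85, theta2 = 2.5307
x = L1*cos(theta1) + L2*cos(theta1+theta2)
x = -2.5359 + -1.4976
x = -4.0335


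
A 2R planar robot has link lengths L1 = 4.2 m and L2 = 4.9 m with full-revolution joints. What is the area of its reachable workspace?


r_max = L1 + L2 = 9.1 m
r_min = |L1 - L2| = 0.7 m
Area = pi*(r_max^2 - r_min^2)
= pi*(82.81 - 0.49)
= pi * 82.32
= 258.6159 m^2


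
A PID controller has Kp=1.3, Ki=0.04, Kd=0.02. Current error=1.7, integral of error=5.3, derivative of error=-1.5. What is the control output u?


u = Kp*e + Ki*int(e) + Kd*de/dt
= 1.3*1.7 + 0.04*5.3 + 0.02*(-1.5)
= 2.21 + 0.212 + -0.03
= 2.392


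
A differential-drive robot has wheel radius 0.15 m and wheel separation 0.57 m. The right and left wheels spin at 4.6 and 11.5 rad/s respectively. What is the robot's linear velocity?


vR = r*wR = 0.15*4.6 = 0.69 m/s
vL = r*wL = 0.15*11.5 = 1.725 m/s
v = (vR+vL)/2 = 1.2075 m/s
omega = (vR-vL)/L = -1.8158 rad/s
linear velocity = 1.2075 m/s


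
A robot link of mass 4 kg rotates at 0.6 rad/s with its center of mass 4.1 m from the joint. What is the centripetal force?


F = m * omega^2 * r
= 4 * 0.6^2 * 4.1
= 4 * 0.36 * 4.1
= 5.904 N


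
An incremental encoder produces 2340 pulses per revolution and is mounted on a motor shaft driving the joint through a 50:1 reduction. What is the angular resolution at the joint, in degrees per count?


counts per rev = 2340
effective counts at joint = 2340 * 50 = 117000
resolution = 360 / 117000
= 0.0031 deg/count


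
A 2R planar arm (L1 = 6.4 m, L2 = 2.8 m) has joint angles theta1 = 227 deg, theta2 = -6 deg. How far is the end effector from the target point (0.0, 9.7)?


End effector via forward kinematics:
x = L1*cos(t1) + L2*cos(t1+t2) = -6.478
y = L1*sin(t1) + L2*sin(t1+t2) = -6.5176
Distance to target:
d = sqrt((0.0 - -6.478)^2 + (9.7 - -6.5176)^2)
= sqrt(41.9642 + 263.0115)
= 17.4636 m


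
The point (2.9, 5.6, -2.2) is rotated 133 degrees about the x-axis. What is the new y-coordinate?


Rotation about x-axis: y' = y*cos(theta) - z*sin(theta)
= 5.6 * -0.682 - -2.2 * 0.7314
= -2.2102


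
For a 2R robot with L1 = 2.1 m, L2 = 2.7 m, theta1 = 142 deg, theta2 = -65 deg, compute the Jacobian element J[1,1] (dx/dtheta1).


J[1,1] = -L1*sin(t1) - L2*sin(t1+t2)
= -2.1*sin(142) - 2.7*sin(77)
= -3.9237


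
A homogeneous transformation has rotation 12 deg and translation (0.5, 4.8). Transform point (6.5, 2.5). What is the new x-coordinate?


x' = cos(theta)*px - sin(theta)*py + tx
= 0.9781*6.5 - 0.2079*2.5 + 0.5
= 6.3382


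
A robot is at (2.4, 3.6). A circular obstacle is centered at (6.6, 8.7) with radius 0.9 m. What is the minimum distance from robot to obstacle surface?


center_dist = sqrt((2.4-6.6)^2 + (3.6-8.7)^2)
= sqrt(17.64 + 26.01)
= 6.6068
min_dist = center_dist - radius = 6.6068 - 0.9 = 5.7068 m


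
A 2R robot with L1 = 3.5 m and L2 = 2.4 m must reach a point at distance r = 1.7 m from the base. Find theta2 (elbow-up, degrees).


cos(theta2) = (r^2 - L1^2 - L2^2) / (2*L1*L2)
cos(theta2) = (2.89 - 12.25 - 5.76) / 16.8
cos(theta2) = -0.9
theta2 = 154.1581 degrees


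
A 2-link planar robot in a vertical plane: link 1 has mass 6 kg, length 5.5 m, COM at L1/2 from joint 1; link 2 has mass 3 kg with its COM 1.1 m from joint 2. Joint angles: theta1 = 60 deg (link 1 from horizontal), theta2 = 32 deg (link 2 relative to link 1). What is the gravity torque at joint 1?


Horizontal distance from joint 1 to link-1 COM:
  x_c1 = (L1/2)*cos(t1) = 2.75 * 0.5 = 1.375 m
Horizontal distance from joint 1 to link-2 COM:
  x_c2 = L1*cos(t1) + Lc2*cos(t1+t2)
       = 5.5*0.5 + 1.1*-0.0349 = 2.7116 m
tau1 = m1*g*x_c1 + m2*g*x_c2
     = 6*9.81*1.375 + 3*9.81*2.7116
     = 80.9325 + 79.8027
     = 160.7352 Nm


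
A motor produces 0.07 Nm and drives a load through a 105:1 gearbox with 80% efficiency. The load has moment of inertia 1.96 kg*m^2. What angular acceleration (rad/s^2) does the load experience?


tau_out = tau_motor * N * eta
= 0.07 * 105 * 0.8 = 5.88 Nm
alpha = tau_out / I = 5.88 / 1.96
= 3.0 rad/s^2


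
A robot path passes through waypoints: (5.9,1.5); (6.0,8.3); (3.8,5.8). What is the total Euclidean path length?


Segment lengths:
  seg1 = sqrt((0.1)^2 + (6.8)^2) = 6.8007
  seg2 = sqrt((-2.2)^2 + (-2.5)^2) = 3.3302
Total = 10.1309


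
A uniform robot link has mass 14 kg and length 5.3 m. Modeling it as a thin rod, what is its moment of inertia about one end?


I = (1/3) * m * L^2
= (1/3) * 14 * 5.3^2
= 0.333333 * 14 * 28.09
= 131.0867 kg*m^2


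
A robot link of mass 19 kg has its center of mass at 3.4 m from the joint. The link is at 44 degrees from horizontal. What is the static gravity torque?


tau = m*g*L*cos(angle)
= 19 * 9.81 * 3.4 * cos(44 deg)
= 19 * 9.81 * 3.4 * 0.7193
= 455.8643 Nm


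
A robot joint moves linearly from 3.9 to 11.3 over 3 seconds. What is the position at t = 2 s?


s = t/T = 2/3 = 0.6667
p(t) = p0 + (pf-p0)*s
= 3.9 + (11.3 - 3.9) * 0.6667
= 8.8333


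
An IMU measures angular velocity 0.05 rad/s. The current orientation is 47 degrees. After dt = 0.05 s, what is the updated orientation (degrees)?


delta_theta = w * dt = 0.05 * 0.05 = 0.0025 rad
= 0.1432 deg
theta_new = 47 + 0.1432 = 47.1432 deg


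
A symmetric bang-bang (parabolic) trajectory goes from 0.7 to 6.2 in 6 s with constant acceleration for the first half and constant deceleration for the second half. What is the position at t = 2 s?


Symmetric rest-to-rest: each phase covers (pf-p0)/2 in time T/2. 0.5*a*(T/2)^2 = (pf-p0)/2 => a = 4*(pf-p0)/T^2
a = 4*(6.2-0.7)/6^2 = 0.6111
t = 2 is in the acceleration phase (t <= T/2).
p = p0 + 0.5*a*t^2 = 0.7 + 0.5*0.6111*2^2
= 1.9222


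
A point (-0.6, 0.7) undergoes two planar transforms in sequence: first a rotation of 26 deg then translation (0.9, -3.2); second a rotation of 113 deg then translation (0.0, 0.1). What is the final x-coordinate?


After transform 1:
x1 = cos(26)*-0.6 - sin(26)*0.7 + 0.9 = 0.0539
y1 = sin(26)*-0.6 + cos(26)*0.7 + -3.2 = -2.8339
After transform 2:
x2 = cos(113)*0.0539 - sin(113)*-2.8339 + 0.0
= 2.5875


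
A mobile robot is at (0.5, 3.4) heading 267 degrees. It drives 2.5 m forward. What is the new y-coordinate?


y_new = y0 + d*sin(theta)
= 3.4 + 2.5*sin(267)
= 3.4 + -2.4966
= 0.9034
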